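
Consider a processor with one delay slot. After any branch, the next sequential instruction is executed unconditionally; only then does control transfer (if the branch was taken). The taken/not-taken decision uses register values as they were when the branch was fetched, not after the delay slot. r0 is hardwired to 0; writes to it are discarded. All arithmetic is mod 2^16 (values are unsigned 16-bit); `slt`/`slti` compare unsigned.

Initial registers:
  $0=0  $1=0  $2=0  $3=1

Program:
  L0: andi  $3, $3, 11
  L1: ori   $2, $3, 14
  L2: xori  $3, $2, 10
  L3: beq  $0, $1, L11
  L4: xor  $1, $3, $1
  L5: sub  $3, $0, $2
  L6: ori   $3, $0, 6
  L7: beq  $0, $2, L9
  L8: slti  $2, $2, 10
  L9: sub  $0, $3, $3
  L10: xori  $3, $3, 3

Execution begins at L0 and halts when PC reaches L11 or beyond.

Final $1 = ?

  step pc=0: andi  $3, $3, 11  regs=(0,0,0,1)
  step pc=1: ori   $2, $3, 14  regs=(0,0,15,1)
  step pc=2: xori  $3, $2, 10  regs=(0,0,15,5)
  step pc=3: beq  $0, $1, L11  cond=T  regs=(0,0,15,5)
  step pc=4: xor  $1, $3, $1  regs=(0,5,15,5)

5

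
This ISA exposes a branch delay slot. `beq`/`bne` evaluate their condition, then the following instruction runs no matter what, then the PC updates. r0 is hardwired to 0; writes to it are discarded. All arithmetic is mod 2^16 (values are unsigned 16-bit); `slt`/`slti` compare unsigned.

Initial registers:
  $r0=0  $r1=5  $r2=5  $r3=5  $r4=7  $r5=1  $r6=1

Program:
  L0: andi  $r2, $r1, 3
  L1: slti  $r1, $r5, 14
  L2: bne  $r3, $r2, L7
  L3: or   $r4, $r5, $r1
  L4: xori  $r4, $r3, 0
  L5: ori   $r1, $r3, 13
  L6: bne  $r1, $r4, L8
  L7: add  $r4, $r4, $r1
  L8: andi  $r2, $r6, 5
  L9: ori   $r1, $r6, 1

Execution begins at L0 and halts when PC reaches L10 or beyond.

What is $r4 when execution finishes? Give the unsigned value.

2

[0] andi  $r2, $r1, 3  →  {$r0:0, $r1:5, $r2:1, $r3:5, $r4:7, $r5:1, $r6:1}
[1] slti  $r1, $r5, 14  →  {$r0:0, $r1:1, $r2:1, $r3:5, $r4:7, $r5:1, $r6:1}
[2] bne  $r3, $r2, L7  →  {$r0:0, $r1:1, $r2:1, $r3:5, $r4:7, $r5:1, $r6:1}  ⟨branch taken⟩
[3] or   $r4, $r5, $r1  →  {$r0:0, $r1:1, $r2:1, $r3:5, $r4:1, $r5:1, $r6:1}
[7] add  $r4, $r4, $r1  →  {$r0:0, $r1:1, $r2:1, $r3:5, $r4:2, $r5:1, $r6:1}
[8] andi  $r2, $r6, 5  →  {$r0:0, $r1:1, $r2:1, $r3:5, $r4:2, $r5:1, $r6:1}
[9] ori   $r1, $r6, 1  →  {$r0:0, $r1:1, $r2:1, $r3:5, $r4:2, $r5:1, $r6:1}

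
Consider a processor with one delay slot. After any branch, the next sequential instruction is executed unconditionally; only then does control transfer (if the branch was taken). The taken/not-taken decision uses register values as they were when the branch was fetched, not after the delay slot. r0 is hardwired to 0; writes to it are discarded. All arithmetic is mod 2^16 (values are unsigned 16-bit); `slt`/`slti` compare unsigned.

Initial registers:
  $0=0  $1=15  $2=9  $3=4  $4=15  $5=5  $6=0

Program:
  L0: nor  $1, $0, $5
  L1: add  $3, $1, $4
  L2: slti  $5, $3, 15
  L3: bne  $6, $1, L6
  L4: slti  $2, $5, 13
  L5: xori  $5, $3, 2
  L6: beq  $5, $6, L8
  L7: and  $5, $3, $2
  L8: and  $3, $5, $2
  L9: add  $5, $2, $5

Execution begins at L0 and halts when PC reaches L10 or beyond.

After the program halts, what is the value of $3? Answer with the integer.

1

PC=0  nor  $1, $0, $5        | $0=0 $1=65530 $2=9 $3=4 $4=15 $5=5 $6=0
PC=1  add  $3, $1, $4        | $0=0 $1=65530 $2=9 $3=9 $4=15 $5=5 $6=0
PC=2  slti  $5, $3, 15       | $0=0 $1=65530 $2=9 $3=9 $4=15 $5=1 $6=0
PC=3  bne  $6, $1, L6        | $0=0 $1=65530 $2=9 $3=9 $4=15 $5=1 $6=0  [TAKEN]
PC=4  slti  $2, $5, 13       | $0=0 $1=65530 $2=1 $3=9 $4=15 $5=1 $6=0
PC=6  beq  $5, $6, L8        | $0=0 $1=65530 $2=1 $3=9 $4=15 $5=1 $6=0  [not taken]
PC=7  and  $5, $3, $2        | $0=0 $1=65530 $2=1 $3=9 $4=15 $5=1 $6=0
PC=8  and  $3, $5, $2        | $0=0 $1=65530 $2=1 $3=1 $4=15 $5=1 $6=0
PC=9  add  $5, $2, $5        | $0=0 $1=65530 $2=1 $3=1 $4=15 $5=2 $6=0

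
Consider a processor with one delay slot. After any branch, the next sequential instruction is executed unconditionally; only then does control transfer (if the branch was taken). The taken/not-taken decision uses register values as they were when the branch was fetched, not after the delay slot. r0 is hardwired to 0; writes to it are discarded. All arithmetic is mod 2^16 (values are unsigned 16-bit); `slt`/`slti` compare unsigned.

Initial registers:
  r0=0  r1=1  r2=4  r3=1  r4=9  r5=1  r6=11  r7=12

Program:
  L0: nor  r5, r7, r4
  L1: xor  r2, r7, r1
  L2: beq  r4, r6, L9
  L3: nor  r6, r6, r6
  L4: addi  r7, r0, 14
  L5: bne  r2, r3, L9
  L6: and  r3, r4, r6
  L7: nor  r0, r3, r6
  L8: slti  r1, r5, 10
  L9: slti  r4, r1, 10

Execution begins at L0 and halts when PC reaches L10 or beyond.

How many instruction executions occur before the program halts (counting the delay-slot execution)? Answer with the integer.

PC=0  nor  r5, r7, r4        | r0=0 r1=1 r2=4 r3=1 r4=9 r5=65522 r6=11 r7=12
PC=1  xor  r2, r7, r1        | r0=0 r1=1 r2=13 r3=1 r4=9 r5=65522 r6=11 r7=12
PC=2  beq  r4, r6, L9        | r0=0 r1=1 r2=13 r3=1 r4=9 r5=65522 r6=11 r7=12  [not taken]
PC=3  nor  r6, r6, r6        | r0=0 r1=1 r2=13 r3=1 r4=9 r5=65522 r6=65524 r7=12
PC=4  addi  r7, r0, 14       | r0=0 r1=1 r2=13 r3=1 r4=9 r5=65522 r6=65524 r7=14
PC=5  bne  r2, r3, L9        | r0=0 r1=1 r2=13 r3=1 r4=9 r5=65522 r6=65524 r7=14  [TAKEN]
PC=6  and  r3, r4, r6        | r0=0 r1=1 r2=13 r3=0 r4=9 r5=65522 r6=65524 r7=14
PC=9  slti  r4, r1, 10       | r0=0 r1=1 r2=13 r3=0 r4=1 r5=65522 r6=65524 r7=14

8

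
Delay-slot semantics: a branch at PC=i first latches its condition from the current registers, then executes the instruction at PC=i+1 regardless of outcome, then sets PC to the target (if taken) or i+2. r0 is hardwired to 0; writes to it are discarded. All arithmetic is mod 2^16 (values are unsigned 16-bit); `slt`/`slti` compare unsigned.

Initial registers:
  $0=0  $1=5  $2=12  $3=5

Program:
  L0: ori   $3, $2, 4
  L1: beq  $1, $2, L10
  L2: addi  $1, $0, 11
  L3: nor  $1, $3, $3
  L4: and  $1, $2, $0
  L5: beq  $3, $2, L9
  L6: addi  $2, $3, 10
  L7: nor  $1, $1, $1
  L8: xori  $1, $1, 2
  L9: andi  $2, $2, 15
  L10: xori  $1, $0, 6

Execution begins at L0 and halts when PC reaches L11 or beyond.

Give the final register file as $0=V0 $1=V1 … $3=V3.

[0] ori   $3, $2, 4  →  {$0:0, $1:5, $2:12, $3:12}
[1] beq  $1, $2, L10  →  {$0:0, $1:5, $2:12, $3:12}  ⟨branch fallthrough⟩
[2] addi  $1, $0, 11  →  {$0:0, $1:11, $2:12, $3:12}
[3] nor  $1, $3, $3  →  {$0:0, $1:65523, $2:12, $3:12}
[4] and  $1, $2, $0  →  {$0:0, $1:0, $2:12, $3:12}
[5] beq  $3, $2, L9  →  {$0:0, $1:0, $2:12, $3:12}  ⟨branch taken⟩
[6] addi  $2, $3, 10  →  {$0:0, $1:0, $2:22, $3:12}
[9] andi  $2, $2, 15  →  {$0:0, $1:0, $2:6, $3:12}
[10] xori  $1, $0, 6  →  {$0:0, $1:6, $2:6, $3:12}

$0=0 $1=6 $2=6 $3=12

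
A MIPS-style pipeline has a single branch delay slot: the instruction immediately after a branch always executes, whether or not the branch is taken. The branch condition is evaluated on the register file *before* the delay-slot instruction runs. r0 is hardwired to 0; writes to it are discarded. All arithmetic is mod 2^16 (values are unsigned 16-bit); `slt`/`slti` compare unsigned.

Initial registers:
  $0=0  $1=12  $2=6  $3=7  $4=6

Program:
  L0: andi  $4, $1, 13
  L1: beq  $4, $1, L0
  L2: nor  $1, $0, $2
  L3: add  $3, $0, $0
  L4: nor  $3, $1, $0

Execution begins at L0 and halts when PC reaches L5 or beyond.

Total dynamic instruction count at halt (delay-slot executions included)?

#0 andi  $4, $1, 13 ; 0/12/6/7/12
#1 beq  $4, $1, L0 ; 0/12/6/7/12 ; →target
#2 nor  $1, $0, $2 ; 0/65529/6/7/12
#0 andi  $4, $1, 13 ; 0/65529/6/7/9
#1 beq  $4, $1, L0 ; 0/65529/6/7/9 ; →fallthru
#2 nor  $1, $0, $2 ; 0/65529/6/7/9
#3 add  $3, $0, $0 ; 0/65529/6/0/9
#4 nor  $3, $1, $0 ; 0/65529/6/6/9

8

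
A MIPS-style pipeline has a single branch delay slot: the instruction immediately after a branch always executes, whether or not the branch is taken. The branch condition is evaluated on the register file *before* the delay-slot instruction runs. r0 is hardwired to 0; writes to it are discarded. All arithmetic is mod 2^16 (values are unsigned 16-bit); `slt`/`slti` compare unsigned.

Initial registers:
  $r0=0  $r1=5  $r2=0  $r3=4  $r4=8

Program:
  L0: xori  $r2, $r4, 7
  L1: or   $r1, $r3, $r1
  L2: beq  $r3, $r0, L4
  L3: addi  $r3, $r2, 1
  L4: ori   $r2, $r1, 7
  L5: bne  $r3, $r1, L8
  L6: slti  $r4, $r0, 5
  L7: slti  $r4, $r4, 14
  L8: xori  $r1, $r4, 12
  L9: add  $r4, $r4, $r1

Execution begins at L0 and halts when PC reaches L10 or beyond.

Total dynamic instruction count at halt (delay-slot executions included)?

#0 xori  $r2, $r4, 7 ; 0/5/15/4/8
#1 or   $r1, $r3, $r1 ; 0/5/15/4/8
#2 beq  $r3, $r0, L4 ; 0/5/15/4/8 ; →fallthru
#3 addi  $r3, $r2, 1 ; 0/5/15/16/8
#4 ori   $r2, $r1, 7 ; 0/5/7/16/8
#5 bne  $r3, $r1, L8 ; 0/5/7/16/8 ; →target
#6 slti  $r4, $r0, 5 ; 0/5/7/16/1
#8 xori  $r1, $r4, 12 ; 0/13/7/16/1
#9 add  $r4, $r4, $r1 ; 0/13/7/16/14

9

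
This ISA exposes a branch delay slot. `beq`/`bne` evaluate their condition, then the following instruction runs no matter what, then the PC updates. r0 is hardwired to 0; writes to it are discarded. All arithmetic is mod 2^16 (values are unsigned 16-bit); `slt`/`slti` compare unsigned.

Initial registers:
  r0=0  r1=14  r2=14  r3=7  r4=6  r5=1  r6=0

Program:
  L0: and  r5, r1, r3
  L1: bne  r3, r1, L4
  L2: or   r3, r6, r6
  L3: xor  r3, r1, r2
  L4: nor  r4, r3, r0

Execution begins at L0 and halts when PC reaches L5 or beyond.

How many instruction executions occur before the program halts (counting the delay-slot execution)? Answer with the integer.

4

  step pc=0: and  r5, r1, r3  regs=(0,14,14,7,6,6,0)
  step pc=1: bne  r3, r1, L4  cond=T  regs=(0,14,14,7,6,6,0)
  step pc=2: or   r3, r6, r6  regs=(0,14,14,0,6,6,0)
  step pc=4: nor  r4, r3, r0  regs=(0,14,14,0,65535,6,0)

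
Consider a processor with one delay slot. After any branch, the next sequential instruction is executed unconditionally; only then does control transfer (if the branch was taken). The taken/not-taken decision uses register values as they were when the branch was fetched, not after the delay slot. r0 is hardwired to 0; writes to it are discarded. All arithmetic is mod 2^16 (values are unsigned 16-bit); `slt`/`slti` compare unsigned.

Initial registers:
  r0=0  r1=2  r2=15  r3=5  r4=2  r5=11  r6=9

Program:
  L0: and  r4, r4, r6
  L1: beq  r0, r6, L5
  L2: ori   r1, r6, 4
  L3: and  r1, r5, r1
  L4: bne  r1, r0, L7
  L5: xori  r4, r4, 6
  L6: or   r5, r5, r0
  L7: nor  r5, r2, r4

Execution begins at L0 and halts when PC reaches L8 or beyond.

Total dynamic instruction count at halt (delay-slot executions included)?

#0 and  r4, r4, r6 ; 0/2/15/5/0/11/9
#1 beq  r0, r6, L5 ; 0/2/15/5/0/11/9 ; →fallthru
#2 ori   r1, r6, 4 ; 0/13/15/5/0/11/9
#3 and  r1, r5, r1 ; 0/9/15/5/0/11/9
#4 bne  r1, r0, L7 ; 0/9/15/5/0/11/9 ; →target
#5 xori  r4, r4, 6 ; 0/9/15/5/6/11/9
#7 nor  r5, r2, r4 ; 0/9/15/5/6/65520/9

7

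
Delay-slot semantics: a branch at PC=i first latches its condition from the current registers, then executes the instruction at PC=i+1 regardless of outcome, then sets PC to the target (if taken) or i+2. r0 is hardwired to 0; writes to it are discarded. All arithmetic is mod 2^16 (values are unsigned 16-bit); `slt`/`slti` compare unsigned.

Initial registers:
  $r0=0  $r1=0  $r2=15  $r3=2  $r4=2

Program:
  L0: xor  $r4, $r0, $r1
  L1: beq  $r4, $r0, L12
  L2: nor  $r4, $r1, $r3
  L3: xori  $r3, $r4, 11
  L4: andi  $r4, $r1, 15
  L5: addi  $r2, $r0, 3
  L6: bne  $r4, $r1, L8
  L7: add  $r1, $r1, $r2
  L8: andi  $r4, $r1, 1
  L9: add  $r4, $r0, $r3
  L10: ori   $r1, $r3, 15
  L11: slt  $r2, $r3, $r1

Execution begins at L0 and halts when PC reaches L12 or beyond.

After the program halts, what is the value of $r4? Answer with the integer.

65533

[0] xor  $r4, $r0, $r1  →  {$r0:0, $r1:0, $r2:15, $r3:2, $r4:0}
[1] beq  $r4, $r0, L12  →  {$r0:0, $r1:0, $r2:15, $r3:2, $r4:0}  ⟨branch taken⟩
[2] nor  $r4, $r1, $r3  →  {$r0:0, $r1:0, $r2:15, $r3:2, $r4:65533}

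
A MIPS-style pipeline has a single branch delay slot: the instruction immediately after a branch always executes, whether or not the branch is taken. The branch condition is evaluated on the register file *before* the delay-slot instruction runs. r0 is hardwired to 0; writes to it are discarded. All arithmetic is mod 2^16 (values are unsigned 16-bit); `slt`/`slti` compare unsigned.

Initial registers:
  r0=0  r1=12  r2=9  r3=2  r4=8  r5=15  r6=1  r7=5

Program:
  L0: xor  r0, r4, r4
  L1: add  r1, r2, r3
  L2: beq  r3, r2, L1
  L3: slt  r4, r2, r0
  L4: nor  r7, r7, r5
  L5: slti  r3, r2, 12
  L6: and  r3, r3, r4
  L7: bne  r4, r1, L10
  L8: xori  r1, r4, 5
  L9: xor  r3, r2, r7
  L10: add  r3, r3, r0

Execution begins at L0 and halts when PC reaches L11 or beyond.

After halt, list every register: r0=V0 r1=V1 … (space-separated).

#0 xor  r0, r4, r4 ; 0/12/9/2/8/15/1/5
#1 add  r1, r2, r3 ; 0/11/9/2/8/15/1/5
#2 beq  r3, r2, L1 ; 0/11/9/2/8/15/1/5 ; →fallthru
#3 slt  r4, r2, r0 ; 0/11/9/2/0/15/1/5
#4 nor  r7, r7, r5 ; 0/11/9/2/0/15/1/65520
#5 slti  r3, r2, 12 ; 0/11/9/1/0/15/1/65520
#6 and  r3, r3, r4 ; 0/11/9/0/0/15/1/65520
#7 bne  r4, r1, L10 ; 0/11/9/0/0/15/1/65520 ; →target
#8 xori  r1, r4, 5 ; 0/5/9/0/0/15/1/65520
#10 add  r3, r3, r0 ; 0/5/9/0/0/15/1/65520

r0=0 r1=5 r2=9 r3=0 r4=0 r5=15 r6=1 r7=65520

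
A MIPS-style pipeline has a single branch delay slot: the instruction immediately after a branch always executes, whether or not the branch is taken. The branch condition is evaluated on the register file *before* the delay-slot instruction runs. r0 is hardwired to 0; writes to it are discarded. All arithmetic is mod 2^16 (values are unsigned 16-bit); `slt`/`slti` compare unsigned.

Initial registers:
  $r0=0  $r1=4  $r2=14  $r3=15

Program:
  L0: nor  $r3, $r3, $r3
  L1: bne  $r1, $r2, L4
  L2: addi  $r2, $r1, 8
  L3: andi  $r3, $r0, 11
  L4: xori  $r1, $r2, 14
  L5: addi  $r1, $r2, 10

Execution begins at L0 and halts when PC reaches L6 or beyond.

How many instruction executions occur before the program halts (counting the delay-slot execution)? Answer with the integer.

5

  step pc=0: nor  $r3, $r3, $r3  regs=(0,4,14,65520)
  step pc=1: bne  $r1, $r2, L4  cond=T  regs=(0,4,14,65520)
  step pc=2: addi  $r2, $r1, 8  regs=(0,4,12,65520)
  step pc=4: xori  $r1, $r2, 14  regs=(0,2,12,65520)
  step pc=5: addi  $r1, $r2, 10  regs=(0,22,12,65520)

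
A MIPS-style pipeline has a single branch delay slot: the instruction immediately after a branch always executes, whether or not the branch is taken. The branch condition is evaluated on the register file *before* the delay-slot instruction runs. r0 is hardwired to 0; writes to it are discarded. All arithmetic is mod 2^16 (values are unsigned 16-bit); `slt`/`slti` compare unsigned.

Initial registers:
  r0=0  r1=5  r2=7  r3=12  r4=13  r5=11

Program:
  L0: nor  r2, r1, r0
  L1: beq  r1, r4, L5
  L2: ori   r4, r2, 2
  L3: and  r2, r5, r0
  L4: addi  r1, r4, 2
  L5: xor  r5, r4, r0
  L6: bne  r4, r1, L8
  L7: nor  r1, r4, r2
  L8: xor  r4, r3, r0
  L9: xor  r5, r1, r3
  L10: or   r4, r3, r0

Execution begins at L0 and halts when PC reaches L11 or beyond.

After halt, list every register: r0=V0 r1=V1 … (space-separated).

#0 nor  r2, r1, r0 ; 0/5/65530/12/13/11
#1 beq  r1, r4, L5 ; 0/5/65530/12/13/11 ; →fallthru
#2 ori   r4, r2, 2 ; 0/5/65530/12/65530/11
#3 and  r2, r5, r0 ; 0/5/0/12/65530/11
#4 addi  r1, r4, 2 ; 0/65532/0/12/65530/11
#5 xor  r5, r4, r0 ; 0/65532/0/12/65530/65530
#6 bne  r4, r1, L8 ; 0/65532/0/12/65530/65530 ; →target
#7 nor  r1, r4, r2 ; 0/5/0/12/65530/65530
#8 xor  r4, r3, r0 ; 0/5/0/12/12/65530
#9 xor  r5, r1, r3 ; 0/5/0/12/12/9
#10 or   r4, r3, r0 ; 0/5/0/12/12/9

r0=0 r1=5 r2=0 r3=12 r4=12 r5=9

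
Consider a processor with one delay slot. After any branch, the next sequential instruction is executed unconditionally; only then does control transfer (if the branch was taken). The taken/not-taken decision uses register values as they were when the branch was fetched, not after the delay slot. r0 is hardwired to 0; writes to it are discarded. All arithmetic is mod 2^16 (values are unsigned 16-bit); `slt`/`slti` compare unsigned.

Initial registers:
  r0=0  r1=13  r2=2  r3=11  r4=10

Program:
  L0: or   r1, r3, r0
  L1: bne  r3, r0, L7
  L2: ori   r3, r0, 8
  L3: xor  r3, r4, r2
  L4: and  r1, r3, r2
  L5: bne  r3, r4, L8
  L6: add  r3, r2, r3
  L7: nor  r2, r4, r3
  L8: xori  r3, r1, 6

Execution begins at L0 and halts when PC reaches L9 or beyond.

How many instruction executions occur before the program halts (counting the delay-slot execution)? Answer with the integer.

  step pc=0: or   r1, r3, r0  regs=(0,11,2,11,10)
  step pc=1: bne  r3, r0, L7  cond=T  regs=(0,11,2,11,10)
  step pc=2: ori   r3, r0, 8  regs=(0,11,2,8,10)
  step pc=7: nor  r2, r4, r3  regs=(0,11,65525,8,10)
  step pc=8: xori  r3, r1, 6  regs=(0,11,65525,13,10)

5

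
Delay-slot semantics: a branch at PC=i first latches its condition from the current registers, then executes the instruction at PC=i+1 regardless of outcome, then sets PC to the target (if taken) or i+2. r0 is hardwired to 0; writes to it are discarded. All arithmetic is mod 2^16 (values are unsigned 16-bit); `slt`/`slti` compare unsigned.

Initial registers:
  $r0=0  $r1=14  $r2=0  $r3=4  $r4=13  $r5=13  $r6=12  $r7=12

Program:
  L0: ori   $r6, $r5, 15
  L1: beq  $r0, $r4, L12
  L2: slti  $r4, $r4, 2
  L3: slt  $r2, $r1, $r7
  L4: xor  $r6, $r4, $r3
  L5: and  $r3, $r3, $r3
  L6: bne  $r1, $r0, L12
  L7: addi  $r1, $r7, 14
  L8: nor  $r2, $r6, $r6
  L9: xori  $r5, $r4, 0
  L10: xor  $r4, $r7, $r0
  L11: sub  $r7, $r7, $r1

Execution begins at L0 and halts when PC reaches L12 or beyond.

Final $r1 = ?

26

  step pc=0: ori   $r6, $r5, 15  regs=(0,14,0,4,13,13,15,12)
  step pc=1: beq  $r0, $r4, L12  cond=F  regs=(0,14,0,4,13,13,15,12)
  step pc=2: slti  $r4, $r4, 2  regs=(0,14,0,4,0,13,15,12)
  step pc=3: slt  $r2, $r1, $r7  regs=(0,14,0,4,0,13,15,12)
  step pc=4: xor  $r6, $r4, $r3  regs=(0,14,0,4,0,13,4,12)
  step pc=5: and  $r3, $r3, $r3  regs=(0,14,0,4,0,13,4,12)
  step pc=6: bne  $r1, $r0, L12  cond=T  regs=(0,14,0,4,0,13,4,12)
  step pc=7: addi  $r1, $r7, 14  regs=(0,26,0,4,0,13,4,12)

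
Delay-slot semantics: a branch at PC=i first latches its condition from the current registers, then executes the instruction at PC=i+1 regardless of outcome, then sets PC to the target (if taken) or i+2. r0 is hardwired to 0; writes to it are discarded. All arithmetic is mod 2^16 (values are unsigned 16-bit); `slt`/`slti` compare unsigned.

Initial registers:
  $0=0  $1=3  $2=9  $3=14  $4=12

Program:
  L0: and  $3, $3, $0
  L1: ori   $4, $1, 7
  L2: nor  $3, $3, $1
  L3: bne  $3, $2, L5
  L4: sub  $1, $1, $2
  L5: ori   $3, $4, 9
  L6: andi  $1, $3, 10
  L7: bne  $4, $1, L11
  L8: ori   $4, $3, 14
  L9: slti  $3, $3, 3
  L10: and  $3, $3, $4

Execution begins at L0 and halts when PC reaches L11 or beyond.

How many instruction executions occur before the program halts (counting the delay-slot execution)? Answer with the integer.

  step pc=0: and  $3, $3, $0  regs=(0,3,9,0,12)
  step pc=1: ori   $4, $1, 7  regs=(0,3,9,0,7)
  step pc=2: nor  $3, $3, $1  regs=(0,3,9,65532,7)
  step pc=3: bne  $3, $2, L5  cond=T  regs=(0,3,9,65532,7)
  step pc=4: sub  $1, $1, $2  regs=(0,65530,9,65532,7)
  step pc=5: ori   $3, $4, 9  regs=(0,65530,9,15,7)
  step pc=6: andi  $1, $3, 10  regs=(0,10,9,15,7)
  step pc=7: bne  $4, $1, L11  cond=T  regs=(0,10,9,15,7)
  step pc=8: ori   $4, $3, 14  regs=(0,10,9,15,15)

9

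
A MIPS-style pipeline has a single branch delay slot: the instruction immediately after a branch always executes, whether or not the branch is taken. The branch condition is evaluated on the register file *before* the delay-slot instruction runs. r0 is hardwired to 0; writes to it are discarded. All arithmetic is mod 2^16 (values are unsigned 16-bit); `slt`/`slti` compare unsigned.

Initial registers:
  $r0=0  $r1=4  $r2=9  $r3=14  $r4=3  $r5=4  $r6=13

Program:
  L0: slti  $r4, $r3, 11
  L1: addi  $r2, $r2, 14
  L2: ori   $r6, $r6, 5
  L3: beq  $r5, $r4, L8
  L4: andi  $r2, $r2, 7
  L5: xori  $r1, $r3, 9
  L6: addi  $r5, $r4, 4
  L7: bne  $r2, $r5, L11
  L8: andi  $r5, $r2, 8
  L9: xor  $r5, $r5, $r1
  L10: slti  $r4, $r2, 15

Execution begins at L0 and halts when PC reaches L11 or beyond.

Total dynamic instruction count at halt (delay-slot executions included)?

[0] slti  $r4, $r3, 11  →  {$r0:0, $r1:4, $r2:9, $r3:14, $r4:0, $r5:4, $r6:13}
[1] addi  $r2, $r2, 14  →  {$r0:0, $r1:4, $r2:23, $r3:14, $r4:0, $r5:4, $r6:13}
[2] ori   $r6, $r6, 5  →  {$r0:0, $r1:4, $r2:23, $r3:14, $r4:0, $r5:4, $r6:13}
[3] beq  $r5, $r4, L8  →  {$r0:0, $r1:4, $r2:23, $r3:14, $r4:0, $r5:4, $r6:13}  ⟨branch fallthrough⟩
[4] andi  $r2, $r2, 7  →  {$r0:0, $r1:4, $r2:7, $r3:14, $r4:0, $r5:4, $r6:13}
[5] xori  $r1, $r3, 9  →  {$r0:0, $r1:7, $r2:7, $r3:14, $r4:0, $r5:4, $r6:13}
[6] addi  $r5, $r4, 4  →  {$r0:0, $r1:7, $r2:7, $r3:14, $r4:0, $r5:4, $r6:13}
[7] bne  $r2, $r5, L11  →  {$r0:0, $r1:7, $r2:7, $r3:14, $r4:0, $r5:4, $r6:13}  ⟨branch taken⟩
[8] andi  $r5, $r2, 8  →  {$r0:0, $r1:7, $r2:7, $r3:14, $r4:0, $r5:0, $r6:13}

9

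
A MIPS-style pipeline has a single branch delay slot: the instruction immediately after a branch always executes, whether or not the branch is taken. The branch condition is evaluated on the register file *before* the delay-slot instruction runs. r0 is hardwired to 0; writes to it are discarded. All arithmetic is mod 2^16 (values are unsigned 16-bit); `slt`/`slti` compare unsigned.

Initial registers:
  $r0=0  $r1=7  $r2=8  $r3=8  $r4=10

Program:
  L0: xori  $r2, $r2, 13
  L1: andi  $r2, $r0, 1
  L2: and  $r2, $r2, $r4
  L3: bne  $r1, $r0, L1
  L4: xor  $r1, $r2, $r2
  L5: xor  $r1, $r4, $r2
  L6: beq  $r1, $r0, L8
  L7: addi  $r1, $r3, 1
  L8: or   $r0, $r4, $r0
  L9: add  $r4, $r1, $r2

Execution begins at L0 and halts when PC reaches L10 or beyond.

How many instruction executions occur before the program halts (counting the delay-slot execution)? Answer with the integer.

14

[0] xori  $r2, $r2, 13  →  {$r0:0, $r1:7, $r2:5, $r3:8, $r4:10}
[1] andi  $r2, $r0, 1  →  {$r0:0, $r1:7, $r2:0, $r3:8, $r4:10}
[2] and  $r2, $r2, $r4  →  {$r0:0, $r1:7, $r2:0, $r3:8, $r4:10}
[3] bne  $r1, $r0, L1  →  {$r0:0, $r1:7, $r2:0, $r3:8, $r4:10}  ⟨branch taken⟩
[4] xor  $r1, $r2, $r2  →  {$r0:0, $r1:0, $r2:0, $r3:8, $r4:10}
[1] andi  $r2, $r0, 1  →  {$r0:0, $r1:0, $r2:0, $r3:8, $r4:10}
[2] and  $r2, $r2, $r4  →  {$r0:0, $r1:0, $r2:0, $r3:8, $r4:10}
[3] bne  $r1, $r0, L1  →  {$r0:0, $r1:0, $r2:0, $r3:8, $r4:10}  ⟨branch fallthrough⟩
[4] xor  $r1, $r2, $r2  →  {$r0:0, $r1:0, $r2:0, $r3:8, $r4:10}
[5] xor  $r1, $r4, $r2  →  {$r0:0, $r1:10, $r2:0, $r3:8, $r4:10}
[6] beq  $r1, $r0, L8  →  {$r0:0, $r1:10, $r2:0, $r3:8, $r4:10}  ⟨branch fallthrough⟩
[7] addi  $r1, $r3, 1  →  {$r0:0, $r1:9, $r2:0, $r3:8, $r4:10}
[8] or   $r0, $r4, $r0  →  {$r0:0, $r1:9, $r2:0, $r3:8, $r4:10}
[9] add  $r4, $r1, $r2  →  {$r0:0, $r1:9, $r2:0, $r3:8, $r4:9}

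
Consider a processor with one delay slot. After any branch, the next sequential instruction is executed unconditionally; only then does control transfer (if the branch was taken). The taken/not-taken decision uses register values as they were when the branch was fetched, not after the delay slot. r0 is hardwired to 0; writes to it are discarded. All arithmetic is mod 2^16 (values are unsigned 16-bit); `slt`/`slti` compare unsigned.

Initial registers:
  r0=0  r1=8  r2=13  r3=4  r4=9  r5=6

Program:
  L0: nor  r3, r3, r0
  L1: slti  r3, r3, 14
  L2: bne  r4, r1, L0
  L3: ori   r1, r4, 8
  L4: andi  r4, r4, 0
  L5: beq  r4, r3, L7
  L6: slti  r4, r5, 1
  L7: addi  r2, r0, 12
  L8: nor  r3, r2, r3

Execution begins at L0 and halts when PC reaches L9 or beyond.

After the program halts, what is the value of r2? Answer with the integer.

  step pc=0: nor  r3, r3, r0  regs=(0,8,13,65531,9,6)
  step pc=1: slti  r3, r3, 14  regs=(0,8,13,0,9,6)
  step pc=2: bne  r4, r1, L0  cond=T  regs=(0,8,13,0,9,6)
  step pc=3: ori   r1, r4, 8  regs=(0,9,13,0,9,6)
  step pc=0: nor  r3, r3, r0  regs=(0,9,13,65535,9,6)
  step pc=1: slti  r3, r3, 14  regs=(0,9,13,0,9,6)
  step pc=2: bne  r4, r1, L0  cond=F  regs=(0,9,13,0,9,6)
  step pc=3: ori   r1, r4, 8  regs=(0,9,13,0,9,6)
  step pc=4: andi  r4, r4, 0  regs=(0,9,13,0,0,6)
  step pc=5: beq  r4, r3, L7  cond=T  regs=(0,9,13,0,0,6)
  step pc=6: slti  r4, r5, 1  regs=(0,9,13,0,0,6)
  step pc=7: addi  r2, r0, 12  regs=(0,9,12,0,0,6)
  step pc=8: nor  r3, r2, r3  regs=(0,9,12,65523,0,6)

12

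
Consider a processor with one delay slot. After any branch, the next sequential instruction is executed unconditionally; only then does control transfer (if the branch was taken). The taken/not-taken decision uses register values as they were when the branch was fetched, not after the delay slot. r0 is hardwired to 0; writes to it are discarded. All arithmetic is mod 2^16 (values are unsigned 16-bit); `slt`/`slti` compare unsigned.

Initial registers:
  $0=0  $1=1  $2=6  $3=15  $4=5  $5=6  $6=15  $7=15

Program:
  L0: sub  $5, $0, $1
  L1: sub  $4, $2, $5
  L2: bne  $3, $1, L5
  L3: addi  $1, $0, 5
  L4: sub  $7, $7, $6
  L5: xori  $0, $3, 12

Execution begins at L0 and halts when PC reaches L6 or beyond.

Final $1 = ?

[0] sub  $5, $0, $1  →  {$0:0, $1:1, $2:6, $3:15, $4:5, $5:65535, $6:15, $7:15}
[1] sub  $4, $2, $5  →  {$0:0, $1:1, $2:6, $3:15, $4:7, $5:65535, $6:15, $7:15}
[2] bne  $3, $1, L5  →  {$0:0, $1:1, $2:6, $3:15, $4:7, $5:65535, $6:15, $7:15}  ⟨branch taken⟩
[3] addi  $1, $0, 5  →  {$0:0, $1:5, $2:6, $3:15, $4:7, $5:65535, $6:15, $7:15}
[5] xori  $0, $3, 12  →  {$0:0, $1:5, $2:6, $3:15, $4:7, $5:65535, $6:15, $7:15}

5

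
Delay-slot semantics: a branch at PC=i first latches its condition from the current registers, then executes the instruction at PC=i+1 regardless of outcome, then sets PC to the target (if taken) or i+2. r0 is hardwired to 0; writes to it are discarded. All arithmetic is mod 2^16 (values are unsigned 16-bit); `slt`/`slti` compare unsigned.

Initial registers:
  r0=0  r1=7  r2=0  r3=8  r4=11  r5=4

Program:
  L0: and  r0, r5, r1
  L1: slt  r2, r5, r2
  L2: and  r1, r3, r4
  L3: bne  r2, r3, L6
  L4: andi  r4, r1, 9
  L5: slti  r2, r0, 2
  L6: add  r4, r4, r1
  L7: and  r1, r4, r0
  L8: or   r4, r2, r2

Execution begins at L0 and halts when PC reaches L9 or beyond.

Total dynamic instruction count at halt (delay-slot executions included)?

[0] and  r0, r5, r1  →  {r0:0, r1:7, r2:0, r3:8, r4:11, r5:4}
[1] slt  r2, r5, r2  →  {r0:0, r1:7, r2:0, r3:8, r4:11, r5:4}
[2] and  r1, r3, r4  →  {r0:0, r1:8, r2:0, r3:8, r4:11, r5:4}
[3] bne  r2, r3, L6  →  {r0:0, r1:8, r2:0, r3:8, r4:11, r5:4}  ⟨branch taken⟩
[4] andi  r4, r1, 9  →  {r0:0, r1:8, r2:0, r3:8, r4:8, r5:4}
[6] add  r4, r4, r1  →  {r0:0, r1:8, r2:0, r3:8, r4:16, r5:4}
[7] and  r1, r4, r0  →  {r0:0, r1:0, r2:0, r3:8, r4:16, r5:4}
[8] or   r4, r2, r2  →  {r0:0, r1:0, r2:0, r3:8, r4:0, r5:4}

8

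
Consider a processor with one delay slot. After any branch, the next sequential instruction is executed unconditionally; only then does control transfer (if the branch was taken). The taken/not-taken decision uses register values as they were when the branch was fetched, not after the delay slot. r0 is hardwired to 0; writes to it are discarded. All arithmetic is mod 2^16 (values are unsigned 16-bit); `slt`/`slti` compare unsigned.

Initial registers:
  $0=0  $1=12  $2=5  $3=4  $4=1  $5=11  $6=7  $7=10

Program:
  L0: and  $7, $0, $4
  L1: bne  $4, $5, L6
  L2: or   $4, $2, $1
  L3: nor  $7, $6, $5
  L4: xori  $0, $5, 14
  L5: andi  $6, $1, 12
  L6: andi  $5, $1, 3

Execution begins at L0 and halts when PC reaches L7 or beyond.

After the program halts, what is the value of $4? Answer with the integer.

13

  step pc=0: and  $7, $0, $4  regs=(0,12,5,4,1,11,7,0)
  step pc=1: bne  $4, $5, L6  cond=T  regs=(0,12,5,4,1,11,7,0)
  step pc=2: or   $4, $2, $1  regs=(0,12,5,4,13,11,7,0)
  step pc=6: andi  $5, $1, 3  regs=(0,12,5,4,13,0,7,0)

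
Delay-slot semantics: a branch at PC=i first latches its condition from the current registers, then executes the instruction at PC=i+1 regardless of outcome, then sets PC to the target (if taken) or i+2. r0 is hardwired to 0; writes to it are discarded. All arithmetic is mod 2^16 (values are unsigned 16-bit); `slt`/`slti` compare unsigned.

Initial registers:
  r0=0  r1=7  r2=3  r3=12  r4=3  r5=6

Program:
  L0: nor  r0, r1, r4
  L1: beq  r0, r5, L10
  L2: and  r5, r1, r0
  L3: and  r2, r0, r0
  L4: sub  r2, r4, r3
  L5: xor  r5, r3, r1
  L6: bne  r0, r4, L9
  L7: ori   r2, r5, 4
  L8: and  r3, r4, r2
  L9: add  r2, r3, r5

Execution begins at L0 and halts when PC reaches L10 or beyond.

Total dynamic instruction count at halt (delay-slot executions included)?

9

[0] nor  r0, r1, r4  →  {r0:0, r1:7, r2:3, r3:12, r4:3, r5:6}
[1] beq  r0, r5, L10  →  {r0:0, r1:7, r2:3, r3:12, r4:3, r5:6}  ⟨branch fallthrough⟩
[2] and  r5, r1, r0  →  {r0:0, r1:7, r2:3, r3:12, r4:3, r5:0}
[3] and  r2, r0, r0  →  {r0:0, r1:7, r2:0, r3:12, r4:3, r5:0}
[4] sub  r2, r4, r3  →  {r0:0, r1:7, r2:65527, r3:12, r4:3, r5:0}
[5] xor  r5, r3, r1  →  {r0:0, r1:7, r2:65527, r3:12, r4:3, r5:11}
[6] bne  r0, r4, L9  →  {r0:0, r1:7, r2:65527, r3:12, r4:3, r5:11}  ⟨branch taken⟩
[7] ori   r2, r5, 4  →  {r0:0, r1:7, r2:15, r3:12, r4:3, r5:11}
[9] add  r2, r3, r5  →  {r0:0, r1:7, r2:23, r3:12, r4:3, r5:11}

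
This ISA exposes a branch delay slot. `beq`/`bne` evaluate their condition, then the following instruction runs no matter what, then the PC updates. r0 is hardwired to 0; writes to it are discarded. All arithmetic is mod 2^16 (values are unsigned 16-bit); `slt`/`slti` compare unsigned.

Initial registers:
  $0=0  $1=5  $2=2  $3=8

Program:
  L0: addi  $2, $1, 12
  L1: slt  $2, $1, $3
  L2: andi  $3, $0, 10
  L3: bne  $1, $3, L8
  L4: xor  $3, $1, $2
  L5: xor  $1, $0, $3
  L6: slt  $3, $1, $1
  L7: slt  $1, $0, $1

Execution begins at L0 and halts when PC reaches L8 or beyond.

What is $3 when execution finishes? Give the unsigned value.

4

#0 addi  $2, $1, 12 ; 0/5/17/8
#1 slt  $2, $1, $3 ; 0/5/1/8
#2 andi  $3, $0, 10 ; 0/5/1/0
#3 bne  $1, $3, L8 ; 0/5/1/0 ; →target
#4 xor  $3, $1, $2 ; 0/5/1/4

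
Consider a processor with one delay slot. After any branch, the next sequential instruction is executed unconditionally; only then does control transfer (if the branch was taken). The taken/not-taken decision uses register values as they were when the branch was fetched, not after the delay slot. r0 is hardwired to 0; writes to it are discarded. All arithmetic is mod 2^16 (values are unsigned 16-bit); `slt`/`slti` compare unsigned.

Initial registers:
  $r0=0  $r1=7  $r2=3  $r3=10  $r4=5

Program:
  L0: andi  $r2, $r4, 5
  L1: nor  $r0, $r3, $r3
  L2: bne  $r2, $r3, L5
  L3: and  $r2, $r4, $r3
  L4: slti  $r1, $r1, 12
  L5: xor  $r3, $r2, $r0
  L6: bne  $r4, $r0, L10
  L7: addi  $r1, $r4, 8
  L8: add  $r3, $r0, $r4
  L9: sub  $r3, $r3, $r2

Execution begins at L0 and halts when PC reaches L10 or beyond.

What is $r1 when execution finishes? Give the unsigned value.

13

#0 andi  $r2, $r4, 5 ; 0/7/5/10/5
#1 nor  $r0, $r3, $r3 ; 0/7/5/10/5
#2 bne  $r2, $r3, L5 ; 0/7/5/10/5 ; →target
#3 and  $r2, $r4, $r3 ; 0/7/0/10/5
#5 xor  $r3, $r2, $r0 ; 0/7/0/0/5
#6 bne  $r4, $r0, L10 ; 0/7/0/0/5 ; →target
#7 addi  $r1, $r4, 8 ; 0/13/0/0/5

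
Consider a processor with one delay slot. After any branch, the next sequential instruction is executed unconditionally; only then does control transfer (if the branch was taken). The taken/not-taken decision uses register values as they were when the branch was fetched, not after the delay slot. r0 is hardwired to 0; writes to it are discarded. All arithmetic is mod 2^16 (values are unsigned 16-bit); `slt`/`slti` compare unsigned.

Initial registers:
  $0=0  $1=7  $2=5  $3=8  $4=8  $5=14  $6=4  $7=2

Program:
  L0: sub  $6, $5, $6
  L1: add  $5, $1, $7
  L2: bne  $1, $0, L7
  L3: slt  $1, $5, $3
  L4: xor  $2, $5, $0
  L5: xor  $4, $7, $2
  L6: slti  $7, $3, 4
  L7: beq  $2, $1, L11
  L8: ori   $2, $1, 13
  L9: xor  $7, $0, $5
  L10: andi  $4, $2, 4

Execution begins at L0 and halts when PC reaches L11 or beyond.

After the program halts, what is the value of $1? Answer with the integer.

#0 sub  $6, $5, $6 ; 0/7/5/8/8/14/10/2
#1 add  $5, $1, $7 ; 0/7/5/8/8/9/10/2
#2 bne  $1, $0, L7 ; 0/7/5/8/8/9/10/2 ; →target
#3 slt  $1, $5, $3 ; 0/0/5/8/8/9/10/2
#7 beq  $2, $1, L11 ; 0/0/5/8/8/9/10/2 ; →fallthru
#8 ori   $2, $1, 13 ; 0/0/13/8/8/9/10/2
#9 xor  $7, $0, $5 ; 0/0/13/8/8/9/10/9
#10 andi  $4, $2, 4 ; 0/0/13/8/4/9/10/9

0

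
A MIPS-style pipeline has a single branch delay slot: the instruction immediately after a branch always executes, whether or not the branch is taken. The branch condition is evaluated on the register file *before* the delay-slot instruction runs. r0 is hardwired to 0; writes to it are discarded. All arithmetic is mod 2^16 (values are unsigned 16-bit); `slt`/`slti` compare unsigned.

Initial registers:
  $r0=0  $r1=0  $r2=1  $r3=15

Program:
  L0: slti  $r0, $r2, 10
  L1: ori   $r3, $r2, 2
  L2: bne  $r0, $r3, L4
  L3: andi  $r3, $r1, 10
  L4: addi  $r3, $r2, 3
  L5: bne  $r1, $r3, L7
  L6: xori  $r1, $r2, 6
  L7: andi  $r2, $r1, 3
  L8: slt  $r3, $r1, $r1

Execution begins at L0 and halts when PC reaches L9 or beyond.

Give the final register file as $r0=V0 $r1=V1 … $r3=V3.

PC=0  slti  $r0, $r2, 10     | $r0=0 $r1=0 $r2=1 $r3=15
PC=1  ori   $r3, $r2, 2      | $r0=0 $r1=0 $r2=1 $r3=3
PC=2  bne  $r0, $r3, L4      | $r0=0 $r1=0 $r2=1 $r3=3  [TAKEN]
PC=3  andi  $r3, $r1, 10     | $r0=0 $r1=0 $r2=1 $r3=0
PC=4  addi  $r3, $r2, 3      | $r0=0 $r1=0 $r2=1 $r3=4
PC=5  bne  $r1, $r3, L7      | $r0=0 $r1=0 $r2=1 $r3=4  [TAKEN]
PC=6  xori  $r1, $r2, 6      | $r0=0 $r1=7 $r2=1 $r3=4
PC=7  andi  $r2, $r1, 3      | $r0=0 $r1=7 $r2=3 $r3=4
PC=8  slt  $r3, $r1, $r1     | $r0=0 $r1=7 $r2=3 $r3=0

$r0=0 $r1=7 $r2=3 $r3=0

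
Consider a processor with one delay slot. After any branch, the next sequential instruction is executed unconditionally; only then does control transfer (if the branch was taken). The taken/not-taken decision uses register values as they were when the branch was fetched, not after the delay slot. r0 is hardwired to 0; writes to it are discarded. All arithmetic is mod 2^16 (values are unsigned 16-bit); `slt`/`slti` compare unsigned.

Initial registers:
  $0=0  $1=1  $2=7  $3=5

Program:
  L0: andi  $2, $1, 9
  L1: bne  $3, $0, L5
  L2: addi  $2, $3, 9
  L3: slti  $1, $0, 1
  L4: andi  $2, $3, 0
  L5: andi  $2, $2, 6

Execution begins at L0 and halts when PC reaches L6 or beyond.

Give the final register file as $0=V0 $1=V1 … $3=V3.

[0] andi  $2, $1, 9  →  {$0:0, $1:1, $2:1, $3:5}
[1] bne  $3, $0, L5  →  {$0:0, $1:1, $2:1, $3:5}  ⟨branch taken⟩
[2] addi  $2, $3, 9  →  {$0:0, $1:1, $2:14, $3:5}
[5] andi  $2, $2, 6  →  {$0:0, $1:1, $2:6, $3:5}

$0=0 $1=1 $2=6 $3=5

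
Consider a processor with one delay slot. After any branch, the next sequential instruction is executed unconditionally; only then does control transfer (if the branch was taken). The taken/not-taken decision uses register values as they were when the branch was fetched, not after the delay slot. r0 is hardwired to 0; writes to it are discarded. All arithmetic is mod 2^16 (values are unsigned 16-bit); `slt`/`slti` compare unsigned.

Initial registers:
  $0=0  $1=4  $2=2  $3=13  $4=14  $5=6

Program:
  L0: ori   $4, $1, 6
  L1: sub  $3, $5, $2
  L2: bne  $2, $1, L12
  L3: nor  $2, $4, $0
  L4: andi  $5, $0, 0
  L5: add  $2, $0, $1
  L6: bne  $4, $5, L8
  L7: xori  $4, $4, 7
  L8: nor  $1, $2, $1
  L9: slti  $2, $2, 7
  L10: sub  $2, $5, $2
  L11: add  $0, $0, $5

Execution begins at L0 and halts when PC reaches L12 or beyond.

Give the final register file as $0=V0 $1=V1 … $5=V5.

$0=0 $1=4 $2=65529 $3=4 $4=6 $5=6

  step pc=0: ori   $4, $1, 6  regs=(0,4,2,13,6,6)
  step pc=1: sub  $3, $5, $2  regs=(0,4,2,4,6,6)
  step pc=2: bne  $2, $1, L12  cond=T  regs=(0,4,2,4,6,6)
  step pc=3: nor  $2, $4, $0  regs=(0,4,65529,4,6,6)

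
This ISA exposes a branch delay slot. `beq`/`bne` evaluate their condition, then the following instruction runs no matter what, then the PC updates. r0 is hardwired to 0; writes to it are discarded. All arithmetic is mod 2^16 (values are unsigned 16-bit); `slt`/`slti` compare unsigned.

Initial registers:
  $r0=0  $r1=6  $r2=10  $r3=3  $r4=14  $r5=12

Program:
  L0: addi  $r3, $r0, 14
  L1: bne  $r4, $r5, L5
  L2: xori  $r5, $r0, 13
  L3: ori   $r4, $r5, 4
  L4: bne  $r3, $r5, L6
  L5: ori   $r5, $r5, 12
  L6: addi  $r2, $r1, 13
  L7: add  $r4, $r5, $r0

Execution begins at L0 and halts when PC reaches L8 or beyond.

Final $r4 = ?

13

  step pc=0: addi  $r3, $r0, 14  regs=(0,6,10,14,14,12)
  step pc=1: bne  $r4, $r5, L5  cond=T  regs=(0,6,10,14,14,12)
  step pc=2: xori  $r5, $r0, 13  regs=(0,6,10,14,14,13)
  step pc=5: ori   $r5, $r5, 12  regs=(0,6,10,14,14,13)
  step pc=6: addi  $r2, $r1, 13  regs=(0,6,19,14,14,13)
  step pc=7: add  $r4, $r5, $r0  regs=(0,6,19,14,13,13)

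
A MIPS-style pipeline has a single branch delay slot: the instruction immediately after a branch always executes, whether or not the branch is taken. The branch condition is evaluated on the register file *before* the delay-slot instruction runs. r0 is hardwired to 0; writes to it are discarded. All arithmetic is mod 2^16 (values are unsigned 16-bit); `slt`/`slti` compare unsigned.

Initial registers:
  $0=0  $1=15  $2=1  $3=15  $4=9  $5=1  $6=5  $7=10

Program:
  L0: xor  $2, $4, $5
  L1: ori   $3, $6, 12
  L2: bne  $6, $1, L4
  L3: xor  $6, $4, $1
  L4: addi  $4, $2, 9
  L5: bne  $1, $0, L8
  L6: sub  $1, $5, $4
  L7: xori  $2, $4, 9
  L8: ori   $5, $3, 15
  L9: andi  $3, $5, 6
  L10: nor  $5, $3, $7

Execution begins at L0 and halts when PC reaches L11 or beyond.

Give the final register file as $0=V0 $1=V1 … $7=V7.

PC=0  xor  $2, $4, $5        | $0=0 $1=15 $2=8 $3=15 $4=9 $5=1 $6=5 $7=10
PC=1  ori   $3, $6, 12       | $0=0 $1=15 $2=8 $3=13 $4=9 $5=1 $6=5 $7=10
PC=2  bne  $6, $1, L4        | $0=0 $1=15 $2=8 $3=13 $4=9 $5=1 $6=5 $7=10  [TAKEN]
PC=3  xor  $6, $4, $1        | $0=0 $1=15 $2=8 $3=13 $4=9 $5=1 $6=6 $7=10
PC=4  addi  $4, $2, 9        | $0=0 $1=15 $2=8 $3=13 $4=17 $5=1 $6=6 $7=10
PC=5  bne  $1, $0, L8        | $0=0 $1=15 $2=8 $3=13 $4=17 $5=1 $6=6 $7=10  [TAKEN]
PC=6  sub  $1, $5, $4        | $0=0 $1=65520 $2=8 $3=13 $4=17 $5=1 $6=6 $7=10
PC=8  ori   $5, $3, 15       | $0=0 $1=65520 $2=8 $3=13 $4=17 $5=15 $6=6 $7=10
PC=9  andi  $3, $5, 6        | $0=0 $1=65520 $2=8 $3=6 $4=17 $5=15 $6=6 $7=10
PC=10 nor  $5, $3, $7        | $0=0 $1=65520 $2=8 $3=6 $4=17 $5=65521 $6=6 $7=10

$0=0 $1=65520 $2=8 $3=6 $4=17 $5=65521 $6=6 $7=10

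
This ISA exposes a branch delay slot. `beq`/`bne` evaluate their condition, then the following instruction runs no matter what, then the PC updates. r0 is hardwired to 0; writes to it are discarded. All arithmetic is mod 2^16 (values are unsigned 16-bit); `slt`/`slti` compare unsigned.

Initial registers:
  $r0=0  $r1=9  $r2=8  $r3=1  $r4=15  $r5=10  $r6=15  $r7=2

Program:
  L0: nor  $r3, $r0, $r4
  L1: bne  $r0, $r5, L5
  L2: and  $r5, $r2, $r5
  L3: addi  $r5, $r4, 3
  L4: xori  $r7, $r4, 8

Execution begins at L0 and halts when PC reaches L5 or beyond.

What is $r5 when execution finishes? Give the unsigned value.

PC=0  nor  $r3, $r0, $r4     | $r0=0 $r1=9 $r2=8 $r3=65520 $r4=15 $r5=10 $r6=15 $r7=2
PC=1  bne  $r0, $r5, L5      | $r0=0 $r1=9 $r2=8 $r3=65520 $r4=15 $r5=10 $r6=15 $r7=2  [TAKEN]
PC=2  and  $r5, $r2, $r5     | $r0=0 $r1=9 $r2=8 $r3=65520 $r4=15 $r5=8 $r6=15 $r7=2

8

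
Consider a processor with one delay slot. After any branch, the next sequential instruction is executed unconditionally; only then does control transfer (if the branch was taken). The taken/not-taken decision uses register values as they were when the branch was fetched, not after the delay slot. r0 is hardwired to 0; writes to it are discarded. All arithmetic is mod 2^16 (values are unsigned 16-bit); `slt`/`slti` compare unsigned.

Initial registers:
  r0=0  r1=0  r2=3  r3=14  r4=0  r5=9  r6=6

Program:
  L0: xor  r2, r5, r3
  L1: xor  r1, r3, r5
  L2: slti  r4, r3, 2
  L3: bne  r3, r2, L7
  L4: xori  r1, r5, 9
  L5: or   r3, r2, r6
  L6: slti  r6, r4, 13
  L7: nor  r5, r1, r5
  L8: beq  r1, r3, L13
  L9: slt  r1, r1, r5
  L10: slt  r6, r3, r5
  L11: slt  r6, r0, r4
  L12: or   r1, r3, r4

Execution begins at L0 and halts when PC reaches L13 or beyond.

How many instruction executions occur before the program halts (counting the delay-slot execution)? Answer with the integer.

11

[0] xor  r2, r5, r3  →  {r0:0, r1:0, r2:7, r3:14, r4:0, r5:9, r6:6}
[1] xor  r1, r3, r5  →  {r0:0, r1:7, r2:7, r3:14, r4:0, r5:9, r6:6}
[2] slti  r4, r3, 2  →  {r0:0, r1:7, r2:7, r3:14, r4:0, r5:9, r6:6}
[3] bne  r3, r2, L7  →  {r0:0, r1:7, r2:7, r3:14, r4:0, r5:9, r6:6}  ⟨branch taken⟩
[4] xori  r1, r5, 9  →  {r0:0, r1:0, r2:7, r3:14, r4:0, r5:9, r6:6}
[7] nor  r5, r1, r5  →  {r0:0, r1:0, r2:7, r3:14, r4:0, r5:65526, r6:6}
[8] beq  r1, r3, L13  →  {r0:0, r1:0, r2:7, r3:14, r4:0, r5:65526, r6:6}  ⟨branch fallthrough⟩
[9] slt  r1, r1, r5  →  {r0:0, r1:1, r2:7, r3:14, r4:0, r5:65526, r6:6}
[10] slt  r6, r3, r5  →  {r0:0, r1:1, r2:7, r3:14, r4:0, r5:65526, r6:1}
[11] slt  r6, r0, r4  →  {r0:0, r1:1, r2:7, r3:14, r4:0, r5:65526, r6:0}
[12] or   r1, r3, r4  →  {r0:0, r1:14, r2:7, r3:14, r4:0, r5:65526, r6:0}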